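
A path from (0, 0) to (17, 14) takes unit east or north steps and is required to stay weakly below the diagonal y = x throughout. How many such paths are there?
Number of paths = 58929450

By the reflection principle (André's argument), the number of monotone paths to (17, 14) with n ≤ m that never go above y = x is C(31, 17) − C(31, 18) = 265182525 − 206253075 = 58929450.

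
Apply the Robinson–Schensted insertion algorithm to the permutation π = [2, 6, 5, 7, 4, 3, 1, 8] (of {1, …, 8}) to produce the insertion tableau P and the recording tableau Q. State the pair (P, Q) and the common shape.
P = [1, 3, 7, 8] / [2] / [4] / [5] / [6];  Q = [1, 2, 4, 8] / [3] / [5] / [6] / [7];  common shape = (4, 1, 1, 1, 1)

Row-insert the values π_1, π_2, … into P one at a time, bumping the leftmost entry strictly greater than the inserted value down to the next row. The recording tableau Q records, in position (i, j), the step at which that cell was added to P.
  Insert 2 (step 1): P = [2];  Q = [1]
  Insert 6 (step 2): P = [2, 6];  Q = [1, 2]
  Insert 5 (step 3): P = [2, 5] / [6];  Q = [1, 2] / [3]
  Insert 7 (step 4): P = [2, 5, 7] / [6];  Q = [1, 2, 4] / [3]
  Insert 4 (step 5): P = [2, 4, 7] / [5] / [6];  Q = [1, 2, 4] / [3] / [5]
  Insert 3 (step 6): P = [2, 3, 7] / [4] / [5] / [6];  Q = [1, 2, 4] / [3] / [5] / [6]
  Insert 1 (step 7): P = [1, 3, 7] / [2] / [4] / [5] / [6];  Q = [1, 2, 4] / [3] / [5] / [6] / [7]
  Insert 8 (step 8): P = [1, 3, 7, 8] / [2] / [4] / [5] / [6];  Q = [1, 2, 4, 8] / [3] / [5] / [6] / [7]
Final shape: (4, 1, 1, 1, 1).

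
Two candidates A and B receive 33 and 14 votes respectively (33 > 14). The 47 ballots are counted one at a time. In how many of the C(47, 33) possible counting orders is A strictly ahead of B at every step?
Strict-lead orderings = 138111313215

Total orderings of the 47 votes with 33 for A: C(47, 33) = 341643774795. By the Bertrand ballot formula (Cycle Lemma / reflection principle), the number of orderings in which A is strictly ahead of B throughout is (p − q)/(p + q) · C(p + q, p) = (33 − 14)/(33 + 14) · 341643774795 = 138111313215.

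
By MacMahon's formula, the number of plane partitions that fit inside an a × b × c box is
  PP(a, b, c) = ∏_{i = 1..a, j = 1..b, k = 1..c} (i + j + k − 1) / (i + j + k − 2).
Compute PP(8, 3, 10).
PP(8, 3, 10) = 1028698128744

Evaluate the triple product over i = 1..8, j = 1..3, k = 1..10. The factors are (2/1) · (3/2) · (4/3) · (5/4) · (6/5) · (7/6) · (8/7) · (9/8) · … (240 factors total). The numerators and denominators telescope so the product is an integer; carrying out the multiplication exactly gives PP(8, 3, 10) = 1028698128744.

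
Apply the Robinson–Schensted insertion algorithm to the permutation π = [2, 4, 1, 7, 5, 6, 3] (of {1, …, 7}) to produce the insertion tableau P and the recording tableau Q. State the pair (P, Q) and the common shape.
P = [1, 3, 5, 6] / [2, 4] / [7];  Q = [1, 2, 4, 6] / [3, 5] / [7];  common shape = (4, 2, 1)

Row-insert the values π_1, π_2, … into P one at a time, bumping the leftmost entry strictly greater than the inserted value down to the next row. The recording tableau Q records, in position (i, j), the step at which that cell was added to P.
  Insert 2 (step 1): P = [2];  Q = [1]
  Insert 4 (step 2): P = [2, 4];  Q = [1, 2]
  Insert 1 (step 3): P = [1, 4] / [2];  Q = [1, 2] / [3]
  Insert 7 (step 4): P = [1, 4, 7] / [2];  Q = [1, 2, 4] / [3]
  Insert 5 (step 5): P = [1, 4, 5] / [2, 7];  Q = [1, 2, 4] / [3, 5]
  Insert 6 (step 6): P = [1, 4, 5, 6] / [2, 7];  Q = [1, 2, 4, 6] / [3, 5]
  Insert 3 (step 7): P = [1, 3, 5, 6] / [2, 4] / [7];  Q = [1, 2, 4, 6] / [3, 5] / [7]
Final shape: (4, 2, 1).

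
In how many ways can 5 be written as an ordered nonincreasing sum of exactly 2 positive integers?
p(5, 2 parts) = 2

Partitions of n into exactly k parts ↔ partitions of n − k into at most k parts (subtract 1 from each part). For n = 5, k = 2, the partitions are: 4+1, 3+2. Count = 2.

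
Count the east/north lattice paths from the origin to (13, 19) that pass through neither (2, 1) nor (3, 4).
Number of paths = 168400250

Inclusion–exclusion. Total paths: C(32, 13) = 347373600. Through P₁: C(3, 2)·C(29, 11) = 103791870. Through P₂: C(7, 3)·C(25, 10) = 114406600. Since P₁ is strictly southwest of P₂, a monotone path through both must visit P₁ then P₂; paths through both = C(3, 2)·C(4, 1)·C(25, 10) = 39225120. Avoid both = 347373600 − 103791870 − 114406600 + 39225120 = 168400250.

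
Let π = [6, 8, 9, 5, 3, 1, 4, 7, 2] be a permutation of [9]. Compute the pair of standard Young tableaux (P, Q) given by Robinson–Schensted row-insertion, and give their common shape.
P = [1, 2, 7] / [3, 4, 9] / [5, 8] / [6];  Q = [1, 2, 3] / [4, 7, 8] / [5, 9] / [6];  common shape = (3, 3, 2, 1)

Row-insert the values π_1, π_2, … into P one at a time, bumping the leftmost entry strictly greater than the inserted value down to the next row. The recording tableau Q records, in position (i, j), the step at which that cell was added to P.
  Insert 6 (step 1): P = [6];  Q = [1]
  Insert 8 (step 2): P = [6, 8];  Q = [1, 2]
  Insert 9 (step 3): P = [6, 8, 9];  Q = [1, 2, 3]
  Insert 5 (step 4): P = [5, 8, 9] / [6];  Q = [1, 2, 3] / [4]
  Insert 3 (step 5): P = [3, 8, 9] / [5] / [6];  Q = [1, 2, 3] / [4] / [5]
  Insert 1 (step 6): P = [1, 8, 9] / [3] / [5] / [6];  Q = [1, 2, 3] / [4] / [5] / [6]
  Insert 4 (step 7): P = [1, 4, 9] / [3, 8] / [5] / [6];  Q = [1, 2, 3] / [4, 7] / [5] / [6]
  Insert 7 (step 8): P = [1, 4, 7] / [3, 8, 9] / [5] / [6];  Q = [1, 2, 3] / [4, 7, 8] / [5] / [6]
  Insert 2 (step 9): P = [1, 2, 7] / [3, 4, 9] / [5, 8] / [6];  Q = [1, 2, 3] / [4, 7, 8] / [5, 9] / [6]
Final shape: (3, 3, 2, 1).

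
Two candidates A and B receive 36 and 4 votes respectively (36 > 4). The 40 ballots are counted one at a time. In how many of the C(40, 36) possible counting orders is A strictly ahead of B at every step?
Strict-lead orderings = 73112

Total orderings of the 40 votes with 36 for A: C(40, 36) = 91390. By the Bertrand ballot formula (Cycle Lemma / reflection principle), the number of orderings in which A is strictly ahead of B throughout is (p − q)/(p + q) · C(p + q, p) = (36 − 4)/(36 + 4) · 91390 = 73112.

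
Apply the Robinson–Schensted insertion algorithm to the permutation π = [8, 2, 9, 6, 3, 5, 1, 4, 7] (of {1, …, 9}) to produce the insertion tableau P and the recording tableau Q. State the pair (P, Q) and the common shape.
P = [1, 3, 4, 7] / [2, 5] / [6, 9] / [8];  Q = [1, 3, 6, 9] / [2, 4] / [5, 8] / [7];  common shape = (4, 2, 2, 1)

Row-insert the values π_1, π_2, … into P one at a time, bumping the leftmost entry strictly greater than the inserted value down to the next row. The recording tableau Q records, in position (i, j), the step at which that cell was added to P.
  Insert 8 (step 1): P = [8];  Q = [1]
  Insert 2 (step 2): P = [2] / [8];  Q = [1] / [2]
  Insert 9 (step 3): P = [2, 9] / [8];  Q = [1, 3] / [2]
  Insert 6 (step 4): P = [2, 6] / [8, 9];  Q = [1, 3] / [2, 4]
  Insert 3 (step 5): P = [2, 3] / [6, 9] / [8];  Q = [1, 3] / [2, 4] / [5]
  Insert 5 (step 6): P = [2, 3, 5] / [6, 9] / [8];  Q = [1, 3, 6] / [2, 4] / [5]
  Insert 1 (step 7): P = [1, 3, 5] / [2, 9] / [6] / [8];  Q = [1, 3, 6] / [2, 4] / [5] / [7]
  Insert 4 (step 8): P = [1, 3, 4] / [2, 5] / [6, 9] / [8];  Q = [1, 3, 6] / [2, 4] / [5, 8] / [7]
  Insert 7 (step 9): P = [1, 3, 4, 7] / [2, 5] / [6, 9] / [8];  Q = [1, 3, 6, 9] / [2, 4] / [5, 8] / [7]
Final shape: (4, 2, 2, 1).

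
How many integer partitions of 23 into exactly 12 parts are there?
p(23, 12 parts) = 56

Partitions of n into exactly k parts are in bijection with partitions of n − k into at most k parts (subtract 1 from each part). So p(23, exactly 12) = p(11, parts ≤ 12). Computing via the recurrence p(m, j) = p(m, j−1) + p(m−j, j) gives 56.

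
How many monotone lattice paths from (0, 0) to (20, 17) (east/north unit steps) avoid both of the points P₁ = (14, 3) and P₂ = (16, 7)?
Number of paths = 15643819953

Inclusion–exclusion. Total paths: C(37, 20) = 15905368710. Through P₁: C(17, 14)·C(20, 6) = 26356800. Through P₂: C(23, 16)·C(14, 4) = 245402157. Since P₁ is strictly southwest of P₂, a monotone path through both must visit P₁ then P₂; paths through both = C(17, 14)·C(6, 2)·C(14, 4) = 10210200. Avoid both = 15905368710 − 26356800 − 245402157 + 10210200 = 15643819953.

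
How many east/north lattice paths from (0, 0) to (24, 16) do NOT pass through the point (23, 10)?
Number of paths = 62204174370

Total paths from (0, 0) to (24, 16): C(40, 24) = 62852101650. Paths through (23, 10): (paths (0, 0) → (23, 10)) × (paths (23, 10) → (24, 16)) = C(33, 23) · C(7, 1) = 92561040 · 7 = 647927280. Avoidance count = 62852101650 − 647927280 = 62204174370.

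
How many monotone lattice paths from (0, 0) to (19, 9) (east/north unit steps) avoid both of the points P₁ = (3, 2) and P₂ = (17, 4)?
Number of paths = 4354845

Inclusion–exclusion. Total paths: C(28, 19) = 6906900. Through P₁: C(5, 3)·C(23, 16) = 2451570. Through P₂: C(21, 17)·C(7, 2) = 125685. Since P₁ is strictly southwest of P₂, a monotone path through both must visit P₁ then P₂; paths through both = C(5, 3)·C(16, 14)·C(7, 2) = 25200. Avoid both = 6906900 − 2451570 − 125685 + 25200 = 4354845.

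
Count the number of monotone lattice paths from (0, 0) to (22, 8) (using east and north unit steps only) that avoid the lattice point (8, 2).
Number of paths = 4108725

Total paths from (0, 0) to (22, 8): C(30, 22) = 5852925. Paths through (8, 2): (paths (0, 0) → (8, 2)) × (paths (8, 2) → (22, 8)) = C(10, 8) · C(20, 14) = 45 · 38760 = 1744200. Avoidance count = 5852925 − 1744200 = 4108725.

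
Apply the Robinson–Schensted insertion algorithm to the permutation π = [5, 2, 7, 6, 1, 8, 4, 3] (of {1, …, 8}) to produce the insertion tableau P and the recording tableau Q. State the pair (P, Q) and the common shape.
P = [1, 3, 8] / [2, 4] / [5, 6] / [7];  Q = [1, 3, 6] / [2, 4] / [5, 7] / [8];  common shape = (3, 2, 2, 1)

Row-insert the values π_1, π_2, … into P one at a time, bumping the leftmost entry strictly greater than the inserted value down to the next row. The recording tableau Q records, in position (i, j), the step at which that cell was added to P.
  Insert 5 (step 1): P = [5];  Q = [1]
  Insert 2 (step 2): P = [2] / [5];  Q = [1] / [2]
  Insert 7 (step 3): P = [2, 7] / [5];  Q = [1, 3] / [2]
  Insert 6 (step 4): P = [2, 6] / [5, 7];  Q = [1, 3] / [2, 4]
  Insert 1 (step 5): P = [1, 6] / [2, 7] / [5];  Q = [1, 3] / [2, 4] / [5]
  Insert 8 (step 6): P = [1, 6, 8] / [2, 7] / [5];  Q = [1, 3, 6] / [2, 4] / [5]
  Insert 4 (step 7): P = [1, 4, 8] / [2, 6] / [5, 7];  Q = [1, 3, 6] / [2, 4] / [5, 7]
  Insert 3 (step 8): P = [1, 3, 8] / [2, 4] / [5, 6] / [7];  Q = [1, 3, 6] / [2, 4] / [5, 7] / [8]
Final shape: (3, 2, 2, 1).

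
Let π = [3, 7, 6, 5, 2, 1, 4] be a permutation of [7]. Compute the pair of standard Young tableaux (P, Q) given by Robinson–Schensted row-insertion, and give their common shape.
P = [1, 4] / [2, 5] / [3] / [6] / [7];  Q = [1, 2] / [3, 7] / [4] / [5] / [6];  common shape = (2, 2, 1, 1, 1)

Row-insert the values π_1, π_2, … into P one at a time, bumping the leftmost entry strictly greater than the inserted value down to the next row. The recording tableau Q records, in position (i, j), the step at which that cell was added to P.
  Insert 3 (step 1): P = [3];  Q = [1]
  Insert 7 (step 2): P = [3, 7];  Q = [1, 2]
  Insert 6 (step 3): P = [3, 6] / [7];  Q = [1, 2] / [3]
  Insert 5 (step 4): P = [3, 5] / [6] / [7];  Q = [1, 2] / [3] / [4]
  Insert 2 (step 5): P = [2, 5] / [3] / [6] / [7];  Q = [1, 2] / [3] / [4] / [5]
  Insert 1 (step 6): P = [1, 5] / [2] / [3] / [6] / [7];  Q = [1, 2] / [3] / [4] / [5] / [6]
  Insert 4 (step 7): P = [1, 4] / [2, 5] / [3] / [6] / [7];  Q = [1, 2] / [3, 7] / [4] / [5] / [6]
Final shape: (2, 2, 1, 1, 1).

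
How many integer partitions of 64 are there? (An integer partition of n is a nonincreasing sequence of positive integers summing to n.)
p(64) = 1741630

Compute p(n) via the recurrence p(n, m) = p(n, m−1) + p(n−m, m), where p(n, m) counts partitions of n with all parts ≤ m and p(n) = p(n, n). The base cases are p(0, m) = 1 and p(n, 0) = 0 for n > 0. Filling the table yields p(64) = 1741630. (Euler's pentagonal recurrence is an alternative.)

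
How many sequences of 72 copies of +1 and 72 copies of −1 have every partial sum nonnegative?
C_72 = 20276890389709399862928998568254641025700

These ballot sequences are counted by the Catalan number C_n = (1/(n + 1)) · C(2n, n). For n = 72: C_72 = (1/73) · C(144, 72) = 1480212998448786189993816895482588794876100/73 = 20276890389709399862928998568254641025700.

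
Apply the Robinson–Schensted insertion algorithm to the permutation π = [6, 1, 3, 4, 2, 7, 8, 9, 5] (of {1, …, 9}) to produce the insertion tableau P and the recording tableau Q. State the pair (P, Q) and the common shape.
P = [1, 2, 4, 5, 8, 9] / [3, 7] / [6];  Q = [1, 3, 4, 6, 7, 8] / [2, 9] / [5];  common shape = (6, 2, 1)

Row-insert the values π_1, π_2, … into P one at a time, bumping the leftmost entry strictly greater than the inserted value down to the next row. The recording tableau Q records, in position (i, j), the step at which that cell was added to P.
  Insert 6 (step 1): P = [6];  Q = [1]
  Insert 1 (step 2): P = [1] / [6];  Q = [1] / [2]
  Insert 3 (step 3): P = [1, 3] / [6];  Q = [1, 3] / [2]
  Insert 4 (step 4): P = [1, 3, 4] / [6];  Q = [1, 3, 4] / [2]
  Insert 2 (step 5): P = [1, 2, 4] / [3] / [6];  Q = [1, 3, 4] / [2] / [5]
  Insert 7 (step 6): P = [1, 2, 4, 7] / [3] / [6];  Q = [1, 3, 4, 6] / [2] / [5]
  Insert 8 (step 7): P = [1, 2, 4, 7, 8] / [3] / [6];  Q = [1, 3, 4, 6, 7] / [2] / [5]
  Insert 9 (step 8): P = [1, 2, 4, 7, 8, 9] / [3] / [6];  Q = [1, 3, 4, 6, 7, 8] / [2] / [5]
  Insert 5 (step 9): P = [1, 2, 4, 5, 8, 9] / [3, 7] / [6];  Q = [1, 3, 4, 6, 7, 8] / [2, 9] / [5]
Final shape: (6, 2, 1).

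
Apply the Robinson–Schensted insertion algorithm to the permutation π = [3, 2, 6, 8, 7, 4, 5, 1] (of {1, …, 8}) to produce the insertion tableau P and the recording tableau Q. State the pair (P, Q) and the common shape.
P = [1, 4, 5] / [2, 6, 7] / [3] / [8];  Q = [1, 3, 4] / [2, 5, 7] / [6] / [8];  common shape = (3, 3, 1, 1)

Row-insert the values π_1, π_2, … into P one at a time, bumping the leftmost entry strictly greater than the inserted value down to the next row. The recording tableau Q records, in position (i, j), the step at which that cell was added to P.
  Insert 3 (step 1): P = [3];  Q = [1]
  Insert 2 (step 2): P = [2] / [3];  Q = [1] / [2]
  Insert 6 (step 3): P = [2, 6] / [3];  Q = [1, 3] / [2]
  Insert 8 (step 4): P = [2, 6, 8] / [3];  Q = [1, 3, 4] / [2]
  Insert 7 (step 5): P = [2, 6, 7] / [3, 8];  Q = [1, 3, 4] / [2, 5]
  Insert 4 (step 6): P = [2, 4, 7] / [3, 6] / [8];  Q = [1, 3, 4] / [2, 5] / [6]
  Insert 5 (step 7): P = [2, 4, 5] / [3, 6, 7] / [8];  Q = [1, 3, 4] / [2, 5, 7] / [6]
  Insert 1 (step 8): P = [1, 4, 5] / [2, 6, 7] / [3] / [8];  Q = [1, 3, 4] / [2, 5, 7] / [6] / [8]
Final shape: (3, 3, 1, 1).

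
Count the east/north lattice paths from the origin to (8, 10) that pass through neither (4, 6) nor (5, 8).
Number of paths = 22488

Inclusion–exclusion. Total paths: C(18, 8) = 43758. Through P₁: C(10, 4)·C(8, 4) = 14700. Through P₂: C(13, 5)·C(5, 3) = 12870. Since P₁ is strictly southwest of P₂, a monotone path through both must visit P₁ then P₂; paths through both = C(10, 4)·C(3, 1)·C(5, 3) = 6300. Avoid both = 43758 − 14700 − 12870 + 6300 = 22488.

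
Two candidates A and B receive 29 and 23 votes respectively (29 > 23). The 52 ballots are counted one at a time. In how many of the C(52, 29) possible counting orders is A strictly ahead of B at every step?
Strict-lead orderings = 40715807302800

Total orderings of the 52 votes with 29 for A: C(52, 29) = 352870329957600. By the Bertrand ballot formula (Cycle Lemma / reflection principle), the number of orderings in which A is strictly ahead of B throughout is (p − q)/(p + q) · C(p + q, p) = (29 − 23)/(29 + 23) · 352870329957600 = 40715807302800.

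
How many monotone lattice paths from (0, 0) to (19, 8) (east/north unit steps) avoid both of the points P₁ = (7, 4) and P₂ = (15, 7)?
Number of paths = 1039005

Inclusion–exclusion. Total paths: C(27, 19) = 2220075. Through P₁: C(11, 7)·C(16, 12) = 600600. Through P₂: C(22, 15)·C(5, 4) = 852720. Since P₁ is strictly southwest of P₂, a monotone path through both must visit P₁ then P₂; paths through both = C(11, 7)·C(11, 8)·C(5, 4) = 272250. Avoid both = 2220075 − 600600 − 852720 + 272250 = 1039005.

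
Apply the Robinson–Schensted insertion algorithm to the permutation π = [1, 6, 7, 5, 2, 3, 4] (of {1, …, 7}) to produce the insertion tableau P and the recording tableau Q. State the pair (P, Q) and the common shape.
P = [1, 2, 3, 4] / [5, 7] / [6];  Q = [1, 2, 3, 7] / [4, 6] / [5];  common shape = (4, 2, 1)

Row-insert the values π_1, π_2, … into P one at a time, bumping the leftmost entry strictly greater than the inserted value down to the next row. The recording tableau Q records, in position (i, j), the step at which that cell was added to P.
  Insert 1 (step 1): P = [1];  Q = [1]
  Insert 6 (step 2): P = [1, 6];  Q = [1, 2]
  Insert 7 (step 3): P = [1, 6, 7];  Q = [1, 2, 3]
  Insert 5 (step 4): P = [1, 5, 7] / [6];  Q = [1, 2, 3] / [4]
  Insert 2 (step 5): P = [1, 2, 7] / [5] / [6];  Q = [1, 2, 3] / [4] / [5]
  Insert 3 (step 6): P = [1, 2, 3] / [5, 7] / [6];  Q = [1, 2, 3] / [4, 6] / [5]
  Insert 4 (step 7): P = [1, 2, 3, 4] / [5, 7] / [6];  Q = [1, 2, 3, 7] / [4, 6] / [5]
Final shape: (4, 2, 1).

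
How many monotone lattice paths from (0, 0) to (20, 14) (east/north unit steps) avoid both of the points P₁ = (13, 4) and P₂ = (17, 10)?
Number of paths = 1067912425

Inclusion–exclusion. Total paths: C(34, 20) = 1391975640. Through P₁: C(17, 13)·C(17, 7) = 46286240. Through P₂: C(27, 17)·C(7, 3) = 295269975. Since P₁ is strictly southwest of P₂, a monotone path through both must visit P₁ then P₂; paths through both = C(17, 13)·C(10, 4)·C(7, 3) = 17493000. Avoid both = 1391975640 − 46286240 − 295269975 + 17493000 = 1067912425.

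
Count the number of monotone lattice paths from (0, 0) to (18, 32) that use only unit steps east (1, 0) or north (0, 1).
Number of paths = 18053528883775

A monotone lattice path from (0, 0) to (18, 32) consists of 18 east steps and 32 north steps in some order, so it is determined by which 18 of the 50 steps are east. The count is C(50, 18) = 18053528883775.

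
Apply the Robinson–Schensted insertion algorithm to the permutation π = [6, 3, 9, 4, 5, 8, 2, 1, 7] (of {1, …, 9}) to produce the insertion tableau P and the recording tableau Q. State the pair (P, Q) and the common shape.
P = [1, 4, 5, 7] / [2, 8] / [3, 9] / [6];  Q = [1, 3, 5, 6] / [2, 4] / [7, 9] / [8];  common shape = (4, 2, 2, 1)

Row-insert the values π_1, π_2, … into P one at a time, bumping the leftmost entry strictly greater than the inserted value down to the next row. The recording tableau Q records, in position (i, j), the step at which that cell was added to P.
  Insert 6 (step 1): P = [6];  Q = [1]
  Insert 3 (step 2): P = [3] / [6];  Q = [1] / [2]
  Insert 9 (step 3): P = [3, 9] / [6];  Q = [1, 3] / [2]
  Insert 4 (step 4): P = [3, 4] / [6, 9];  Q = [1, 3] / [2, 4]
  Insert 5 (step 5): P = [3, 4, 5] / [6, 9];  Q = [1, 3, 5] / [2, 4]
  Insert 8 (step 6): P = [3, 4, 5, 8] / [6, 9];  Q = [1, 3, 5, 6] / [2, 4]
  Insert 2 (step 7): P = [2, 4, 5, 8] / [3, 9] / [6];  Q = [1, 3, 5, 6] / [2, 4] / [7]
  Insert 1 (step 8): P = [1, 4, 5, 8] / [2, 9] / [3] / [6];  Q = [1, 3, 5, 6] / [2, 4] / [7] / [8]
  Insert 7 (step 9): P = [1, 4, 5, 7] / [2, 8] / [3, 9] / [6];  Q = [1, 3, 5, 6] / [2, 4] / [7, 9] / [8]
Final shape: (4, 2, 2, 1).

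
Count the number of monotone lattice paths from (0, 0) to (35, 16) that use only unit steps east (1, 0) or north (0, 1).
Number of paths = 7174519270695

A monotone lattice path from (0, 0) to (35, 16) consists of 35 east steps and 16 north steps in some order, so it is determined by which 35 of the 51 steps are east. The count is C(51, 35) = 7174519270695.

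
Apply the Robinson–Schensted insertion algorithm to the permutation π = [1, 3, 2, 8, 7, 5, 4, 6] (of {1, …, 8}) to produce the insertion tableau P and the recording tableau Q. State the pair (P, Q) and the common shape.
P = [1, 2, 4, 6] / [3, 5] / [7] / [8];  Q = [1, 2, 4, 8] / [3, 5] / [6] / [7];  common shape = (4, 2, 1, 1)

Row-insert the values π_1, π_2, … into P one at a time, bumping the leftmost entry strictly greater than the inserted value down to the next row. The recording tableau Q records, in position (i, j), the step at which that cell was added to P.
  Insert 1 (step 1): P = [1];  Q = [1]
  Insert 3 (step 2): P = [1, 3];  Q = [1, 2]
  Insert 2 (step 3): P = [1, 2] / [3];  Q = [1, 2] / [3]
  Insert 8 (step 4): P = [1, 2, 8] / [3];  Q = [1, 2, 4] / [3]
  Insert 7 (step 5): P = [1, 2, 7] / [3, 8];  Q = [1, 2, 4] / [3, 5]
  Insert 5 (step 6): P = [1, 2, 5] / [3, 7] / [8];  Q = [1, 2, 4] / [3, 5] / [6]
  Insert 4 (step 7): P = [1, 2, 4] / [3, 5] / [7] / [8];  Q = [1, 2, 4] / [3, 5] / [6] / [7]
  Insert 6 (step 8): P = [1, 2, 4, 6] / [3, 5] / [7] / [8];  Q = [1, 2, 4, 8] / [3, 5] / [6] / [7]
Final shape: (4, 2, 1, 1).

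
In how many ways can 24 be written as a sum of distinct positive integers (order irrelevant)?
q(24) = 122

A partition into distinct parts is a strictly decreasing sequence summing to n. The recurrence d(n, m) = d(n, m−1) + d(n−m, m−1) (use part m at most once) with q(n) = d(n, n) gives q(24) = 122. (Euler's theorem: # distinct-part partitions = # odd-part partitions.)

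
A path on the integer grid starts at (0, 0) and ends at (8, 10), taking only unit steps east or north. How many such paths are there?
Number of paths = 43758

A monotone lattice path from (0, 0) to (8, 10) consists of 8 east steps and 10 north steps in some order, so it is determined by which 8 of the 18 steps are east. The count is C(18, 8) = 43758.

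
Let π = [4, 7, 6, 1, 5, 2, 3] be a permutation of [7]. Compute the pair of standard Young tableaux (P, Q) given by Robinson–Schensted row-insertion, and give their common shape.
P = [1, 2, 3] / [4, 5] / [6] / [7];  Q = [1, 2, 7] / [3, 5] / [4] / [6];  common shape = (3, 2, 1, 1)

Row-insert the values π_1, π_2, … into P one at a time, bumping the leftmost entry strictly greater than the inserted value down to the next row. The recording tableau Q records, in position (i, j), the step at which that cell was added to P.
  Insert 4 (step 1): P = [4];  Q = [1]
  Insert 7 (step 2): P = [4, 7];  Q = [1, 2]
  Insert 6 (step 3): P = [4, 6] / [7];  Q = [1, 2] / [3]
  Insert 1 (step 4): P = [1, 6] / [4] / [7];  Q = [1, 2] / [3] / [4]
  Insert 5 (step 5): P = [1, 5] / [4, 6] / [7];  Q = [1, 2] / [3, 5] / [4]
  Insert 2 (step 6): P = [1, 2] / [4, 5] / [6] / [7];  Q = [1, 2] / [3, 5] / [4] / [6]
  Insert 3 (step 7): P = [1, 2, 3] / [4, 5] / [6] / [7];  Q = [1, 2, 7] / [3, 5] / [4] / [6]
Final shape: (3, 2, 1, 1).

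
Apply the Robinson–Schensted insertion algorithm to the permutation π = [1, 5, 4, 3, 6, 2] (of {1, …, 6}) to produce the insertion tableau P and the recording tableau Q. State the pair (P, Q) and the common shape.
P = [1, 2, 6] / [3] / [4] / [5];  Q = [1, 2, 5] / [3] / [4] / [6];  common shape = (3, 1, 1, 1)

Row-insert the values π_1, π_2, … into P one at a time, bumping the leftmost entry strictly greater than the inserted value down to the next row. The recording tableau Q records, in position (i, j), the step at which that cell was added to P.
  Insert 1 (step 1): P = [1];  Q = [1]
  Insert 5 (step 2): P = [1, 5];  Q = [1, 2]
  Insert 4 (step 3): P = [1, 4] / [5];  Q = [1, 2] / [3]
  Insert 3 (step 4): P = [1, 3] / [4] / [5];  Q = [1, 2] / [3] / [4]
  Insert 6 (step 5): P = [1, 3, 6] / [4] / [5];  Q = [1, 2, 5] / [3] / [4]
  Insert 2 (step 6): P = [1, 2, 6] / [3] / [4] / [5];  Q = [1, 2, 5] / [3] / [4] / [6]
Final shape: (3, 1, 1, 1).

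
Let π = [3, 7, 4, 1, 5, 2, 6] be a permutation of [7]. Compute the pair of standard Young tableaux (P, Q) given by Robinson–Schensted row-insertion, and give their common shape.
P = [1, 2, 5, 6] / [3, 4] / [7];  Q = [1, 2, 5, 7] / [3, 6] / [4];  common shape = (4, 2, 1)

Row-insert the values π_1, π_2, … into P one at a time, bumping the leftmost entry strictly greater than the inserted value down to the next row. The recording tableau Q records, in position (i, j), the step at which that cell was added to P.
  Insert 3 (step 1): P = [3];  Q = [1]
  Insert 7 (step 2): P = [3, 7];  Q = [1, 2]
  Insert 4 (step 3): P = [3, 4] / [7];  Q = [1, 2] / [3]
  Insert 1 (step 4): P = [1, 4] / [3] / [7];  Q = [1, 2] / [3] / [4]
  Insert 5 (step 5): P = [1, 4, 5] / [3] / [7];  Q = [1, 2, 5] / [3] / [4]
  Insert 2 (step 6): P = [1, 2, 5] / [3, 4] / [7];  Q = [1, 2, 5] / [3, 6] / [4]
  Insert 6 (step 7): P = [1, 2, 5, 6] / [3, 4] / [7];  Q = [1, 2, 5, 7] / [3, 6] / [4]
Final shape: (4, 2, 1).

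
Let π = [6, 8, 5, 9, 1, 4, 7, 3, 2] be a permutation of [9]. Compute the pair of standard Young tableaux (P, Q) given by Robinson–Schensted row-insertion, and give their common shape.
P = [1, 2, 7] / [3, 8, 9] / [4] / [5] / [6];  Q = [1, 2, 4] / [3, 6, 7] / [5] / [8] / [9];  common shape = (3, 3, 1, 1, 1)

Row-insert the values π_1, π_2, … into P one at a time, bumping the leftmost entry strictly greater than the inserted value down to the next row. The recording tableau Q records, in position (i, j), the step at which that cell was added to P.
  Insert 6 (step 1): P = [6];  Q = [1]
  Insert 8 (step 2): P = [6, 8];  Q = [1, 2]
  Insert 5 (step 3): P = [5, 8] / [6];  Q = [1, 2] / [3]
  Insert 9 (step 4): P = [5, 8, 9] / [6];  Q = [1, 2, 4] / [3]
  Insert 1 (step 5): P = [1, 8, 9] / [5] / [6];  Q = [1, 2, 4] / [3] / [5]
  Insert 4 (step 6): P = [1, 4, 9] / [5, 8] / [6];  Q = [1, 2, 4] / [3, 6] / [5]
  Insert 7 (step 7): P = [1, 4, 7] / [5, 8, 9] / [6];  Q = [1, 2, 4] / [3, 6, 7] / [5]
  Insert 3 (step 8): P = [1, 3, 7] / [4, 8, 9] / [5] / [6];  Q = [1, 2, 4] / [3, 6, 7] / [5] / [8]
  Insert 2 (step 9): P = [1, 2, 7] / [3, 8, 9] / [4] / [5] / [6];  Q = [1, 2, 4] / [3, 6, 7] / [5] / [8] / [9]
Final shape: (3, 3, 1, 1, 1).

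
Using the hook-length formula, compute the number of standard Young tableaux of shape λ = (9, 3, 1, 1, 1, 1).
# SYT of shape (9, 3, 1, 1, 1, 1) = 85800

Hook-length formula: f^λ = n! / Π hook(c), product over all cells c of the Young diagram. For λ = (9, 3, 1, 1, 1, 1), n = 16 boxes. Hook lengths by row (left-to-right, top-to-bottom): [14, 9, 8, 6, 5, 4, 3, 2, 1]; [7, 2, 1]; [4]; [3]; [2]; [1]. Product of hooks = 243855360. So f^λ = 16! / 243855360 = 20922789888000 / 243855360 = 85800.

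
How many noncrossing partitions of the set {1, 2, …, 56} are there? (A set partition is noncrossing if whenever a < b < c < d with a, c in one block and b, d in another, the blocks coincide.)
C_56 = 6852456927844873497549658464312

These noncrossing partitions are counted by the Catalan number C_n = (1/(n + 1)) · C(2n, n). For n = 56: C_56 = (1/57) · C(112, 56) = 390590044887157789360330532465784/57 = 6852456927844873497549658464312.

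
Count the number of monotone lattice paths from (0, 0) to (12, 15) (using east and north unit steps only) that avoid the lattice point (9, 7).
Number of paths = 15496260

Total paths from (0, 0) to (12, 15): C(27, 12) = 17383860. Paths through (9, 7): (paths (0, 0) → (9, 7)) × (paths (9, 7) → (12, 15)) = C(16, 9) · C(11, 3) = 11440 · 165 = 1887600. Avoidance count = 17383860 − 1887600 = 15496260.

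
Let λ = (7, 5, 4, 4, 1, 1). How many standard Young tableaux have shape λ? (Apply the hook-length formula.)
# SYT of shape (7, 5, 4, 4, 1, 1) = 1778276500

Hook-length formula: f^λ = n! / Π hook(c), product over all cells c of the Young diagram. For λ = (7, 5, 4, 4, 1, 1), n = 22 boxes. Hook lengths by row (left-to-right, top-to-bottom): [12, 9, 8, 7, 4, 2, 1]; [9, 6, 5, 4, 1]; [7, 4, 3, 2]; [6, 3, 2, 1]; [2]; [1]. Product of hooks = 632073093120. So f^λ = 22! / 632073093120 = 1124000727777607680000 / 632073093120 = 1778276500.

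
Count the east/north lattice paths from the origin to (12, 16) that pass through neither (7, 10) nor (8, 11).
Number of paths = 16814343

Inclusion–exclusion. Total paths: C(28, 12) = 30421755. Through P₁: C(17, 7)·C(11, 5) = 8984976. Through P₂: C(19, 8)·C(9, 4) = 9523332. Since P₁ is strictly southwest of P₂, a monotone path through both must visit P₁ then P₂; paths through both = C(17, 7)·C(2, 1)·C(9, 4) = 4900896. Avoid both = 30421755 − 8984976 − 9523332 + 4900896 = 16814343.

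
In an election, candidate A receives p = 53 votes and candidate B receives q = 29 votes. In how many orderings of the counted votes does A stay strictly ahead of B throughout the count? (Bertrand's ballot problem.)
Strict-lead orderings = 3680958330002954309760

Total orderings of the 82 votes with 53 for A: C(82, 53) = 12576607627510093891680. By the Bertrand ballot formula (Cycle Lemma / reflection principle), the number of orderings in which A is strictly ahead of B throughout is (p − q)/(p + q) · C(p + q, p) = (53 − 29)/(53 + 29) · 12576607627510093891680 = 3680958330002954309760.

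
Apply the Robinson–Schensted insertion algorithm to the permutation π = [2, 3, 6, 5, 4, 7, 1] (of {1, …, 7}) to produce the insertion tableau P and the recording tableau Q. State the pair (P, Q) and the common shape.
P = [1, 3, 4, 7] / [2] / [5] / [6];  Q = [1, 2, 3, 6] / [4] / [5] / [7];  common shape = (4, 1, 1, 1)

Row-insert the values π_1, π_2, … into P one at a time, bumping the leftmost entry strictly greater than the inserted value down to the next row. The recording tableau Q records, in position (i, j), the step at which that cell was added to P.
  Insert 2 (step 1): P = [2];  Q = [1]
  Insert 3 (step 2): P = [2, 3];  Q = [1, 2]
  Insert 6 (step 3): P = [2, 3, 6];  Q = [1, 2, 3]
  Insert 5 (step 4): P = [2, 3, 5] / [6];  Q = [1, 2, 3] / [4]
  Insert 4 (step 5): P = [2, 3, 4] / [5] / [6];  Q = [1, 2, 3] / [4] / [5]
  Insert 7 (step 6): P = [2, 3, 4, 7] / [5] / [6];  Q = [1, 2, 3, 6] / [4] / [5]
  Insert 1 (step 7): P = [1, 3, 4, 7] / [2] / [5] / [6];  Q = [1, 2, 3, 6] / [4] / [5] / [7]
Final shape: (4, 1, 1, 1).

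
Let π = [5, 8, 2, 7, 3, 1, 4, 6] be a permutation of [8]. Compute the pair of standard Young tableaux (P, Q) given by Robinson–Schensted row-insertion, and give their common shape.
P = [1, 3, 4, 6] / [2, 7] / [5] / [8];  Q = [1, 2, 7, 8] / [3, 4] / [5] / [6];  common shape = (4, 2, 1, 1)

Row-insert the values π_1, π_2, … into P one at a time, bumping the leftmost entry strictly greater than the inserted value down to the next row. The recording tableau Q records, in position (i, j), the step at which that cell was added to P.
  Insert 5 (step 1): P = [5];  Q = [1]
  Insert 8 (step 2): P = [5, 8];  Q = [1, 2]
  Insert 2 (step 3): P = [2, 8] / [5];  Q = [1, 2] / [3]
  Insert 7 (step 4): P = [2, 7] / [5, 8];  Q = [1, 2] / [3, 4]
  Insert 3 (step 5): P = [2, 3] / [5, 7] / [8];  Q = [1, 2] / [3, 4] / [5]
  Insert 1 (step 6): P = [1, 3] / [2, 7] / [5] / [8];  Q = [1, 2] / [3, 4] / [5] / [6]
  Insert 4 (step 7): P = [1, 3, 4] / [2, 7] / [5] / [8];  Q = [1, 2, 7] / [3, 4] / [5] / [6]
  Insert 6 (step 8): P = [1, 3, 4, 6] / [2, 7] / [5] / [8];  Q = [1, 2, 7, 8] / [3, 4] / [5] / [6]
Final shape: (4, 2, 1, 1).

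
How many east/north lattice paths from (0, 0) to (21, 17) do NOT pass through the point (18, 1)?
Number of paths = 28781124969

Total paths from (0, 0) to (21, 17): C(38, 21) = 28781143380. Paths through (18, 1): (paths (0, 0) → (18, 1)) × (paths (18, 1) → (21, 17)) = C(19, 18) · C(19, 3) = 19 · 969 = 18411. Avoidance count = 28781143380 − 18411 = 28781124969.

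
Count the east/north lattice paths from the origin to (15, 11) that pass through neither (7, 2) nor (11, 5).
Number of paths = 6198320

Inclusion–exclusion. Total paths: C(26, 15) = 7726160. Through P₁: C(9, 7)·C(17, 8) = 875160. Through P₂: C(16, 11)·C(10, 4) = 917280. Since P₁ is strictly southwest of P₂, a monotone path through both must visit P₁ then P₂; paths through both = C(9, 7)·C(7, 4)·C(10, 4) = 264600. Avoid both = 7726160 − 875160 − 917280 + 264600 = 6198320.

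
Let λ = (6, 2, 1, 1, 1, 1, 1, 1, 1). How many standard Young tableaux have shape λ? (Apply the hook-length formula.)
# SYT of shape (6, 2, 1, 1, 1, 1, 1, 1, 1) = 14300

Hook-length formula: f^λ = n! / Π hook(c), product over all cells c of the Young diagram. For λ = (6, 2, 1, 1, 1, 1, 1, 1, 1), n = 15 boxes. Hook lengths by row (left-to-right, top-to-bottom): [14, 6, 4, 3, 2, 1]; [9, 1]; [7]; [6]; [5]; [4]; [3]; [2]; [1]. Product of hooks = 91445760. So f^λ = 15! / 91445760 = 1307674368000 / 91445760 = 14300.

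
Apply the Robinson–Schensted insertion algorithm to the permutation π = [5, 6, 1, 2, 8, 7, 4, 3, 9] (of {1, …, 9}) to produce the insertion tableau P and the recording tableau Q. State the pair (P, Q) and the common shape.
P = [1, 2, 3, 9] / [4, 6, 7] / [5] / [8];  Q = [1, 2, 5, 9] / [3, 4, 6] / [7] / [8];  common shape = (4, 3, 1, 1)

Row-insert the values π_1, π_2, … into P one at a time, bumping the leftmost entry strictly greater than the inserted value down to the next row. The recording tableau Q records, in position (i, j), the step at which that cell was added to P.
  Insert 5 (step 1): P = [5];  Q = [1]
  Insert 6 (step 2): P = [5, 6];  Q = [1, 2]
  Insert 1 (step 3): P = [1, 6] / [5];  Q = [1, 2] / [3]
  Insert 2 (step 4): P = [1, 2] / [5, 6];  Q = [1, 2] / [3, 4]
  Insert 8 (step 5): P = [1, 2, 8] / [5, 6];  Q = [1, 2, 5] / [3, 4]
  Insert 7 (step 6): P = [1, 2, 7] / [5, 6, 8];  Q = [1, 2, 5] / [3, 4, 6]
  Insert 4 (step 7): P = [1, 2, 4] / [5, 6, 7] / [8];  Q = [1, 2, 5] / [3, 4, 6] / [7]
  Insert 3 (step 8): P = [1, 2, 3] / [4, 6, 7] / [5] / [8];  Q = [1, 2, 5] / [3, 4, 6] / [7] / [8]
  Insert 9 (step 9): P = [1, 2, 3, 9] / [4, 6, 7] / [5] / [8];  Q = [1, 2, 5, 9] / [3, 4, 6] / [7] / [8]
Final shape: (4, 3, 1, 1).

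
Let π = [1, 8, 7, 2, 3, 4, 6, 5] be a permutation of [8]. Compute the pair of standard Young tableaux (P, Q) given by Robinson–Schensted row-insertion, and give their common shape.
P = [1, 2, 3, 4, 5] / [6] / [7] / [8];  Q = [1, 2, 5, 6, 7] / [3] / [4] / [8];  common shape = (5, 1, 1, 1)

Row-insert the values π_1, π_2, … into P one at a time, bumping the leftmost entry strictly greater than the inserted value down to the next row. The recording tableau Q records, in position (i, j), the step at which that cell was added to P.
  Insert 1 (step 1): P = [1];  Q = [1]
  Insert 8 (step 2): P = [1, 8];  Q = [1, 2]
  Insert 7 (step 3): P = [1, 7] / [8];  Q = [1, 2] / [3]
  Insert 2 (step 4): P = [1, 2] / [7] / [8];  Q = [1, 2] / [3] / [4]
  Insert 3 (step 5): P = [1, 2, 3] / [7] / [8];  Q = [1, 2, 5] / [3] / [4]
  Insert 4 (step 6): P = [1, 2, 3, 4] / [7] / [8];  Q = [1, 2, 5, 6] / [3] / [4]
  Insert 6 (step 7): P = [1, 2, 3, 4, 6] / [7] / [8];  Q = [1, 2, 5, 6, 7] / [3] / [4]
  Insert 5 (step 8): P = [1, 2, 3, 4, 5] / [6] / [7] / [8];  Q = [1, 2, 5, 6, 7] / [3] / [4] / [8]
Final shape: (5, 1, 1, 1).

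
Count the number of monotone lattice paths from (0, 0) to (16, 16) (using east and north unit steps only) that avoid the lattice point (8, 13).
Number of paths = 567504540

Total paths from (0, 0) to (16, 16): C(32, 16) = 601080390. Paths through (8, 13): (paths (0, 0) → (8, 13)) × (paths (8, 13) → (16, 16)) = C(21, 8) · C(11, 8) = 203490 · 165 = 33575850. Avoidance count = 601080390 − 33575850 = 567504540.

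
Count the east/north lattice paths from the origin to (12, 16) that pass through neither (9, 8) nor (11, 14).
Number of paths = 15080445

Inclusion–exclusion. Total paths: C(28, 12) = 30421755. Through P₁: C(17, 9)·C(11, 3) = 4011150. Through P₂: C(25, 11)·C(3, 1) = 13372200. Since P₁ is strictly southwest of P₂, a monotone path through both must visit P₁ then P₂; paths through both = C(17, 9)·C(8, 2)·C(3, 1) = 2042040. Avoid both = 30421755 − 4011150 − 13372200 + 2042040 = 15080445.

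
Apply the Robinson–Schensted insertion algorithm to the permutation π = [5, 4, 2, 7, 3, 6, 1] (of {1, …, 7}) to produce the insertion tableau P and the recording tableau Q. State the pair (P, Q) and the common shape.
P = [1, 3, 6] / [2, 7] / [4] / [5];  Q = [1, 4, 6] / [2, 5] / [3] / [7];  common shape = (3, 2, 1, 1)

Row-insert the values π_1, π_2, … into P one at a time, bumping the leftmost entry strictly greater than the inserted value down to the next row. The recording tableau Q records, in position (i, j), the step at which that cell was added to P.
  Insert 5 (step 1): P = [5];  Q = [1]
  Insert 4 (step 2): P = [4] / [5];  Q = [1] / [2]
  Insert 2 (step 3): P = [2] / [4] / [5];  Q = [1] / [2] / [3]
  Insert 7 (step 4): P = [2, 7] / [4] / [5];  Q = [1, 4] / [2] / [3]
  Insert 3 (step 5): P = [2, 3] / [4, 7] / [5];  Q = [1, 4] / [2, 5] / [3]
  Insert 6 (step 6): P = [2, 3, 6] / [4, 7] / [5];  Q = [1, 4, 6] / [2, 5] / [3]
  Insert 1 (step 7): P = [1, 3, 6] / [2, 7] / [4] / [5];  Q = [1, 4, 6] / [2, 5] / [3] / [7]
Final shape: (3, 2, 1, 1).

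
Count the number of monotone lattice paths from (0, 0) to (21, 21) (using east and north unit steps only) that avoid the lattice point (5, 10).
Number of paths = 499105075755

Total paths from (0, 0) to (21, 21): C(42, 21) = 538257874440. Paths through (5, 10): (paths (0, 0) → (5, 10)) × (paths (5, 10) → (21, 21)) = C(15, 5) · C(27, 16) = 3003 · 13037895 = 39152798685. Avoidance count = 538257874440 − 39152798685 = 499105075755.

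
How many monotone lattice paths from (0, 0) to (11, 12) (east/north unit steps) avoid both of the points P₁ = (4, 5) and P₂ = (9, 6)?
Number of paths = 800674

Inclusion–exclusion. Total paths: C(23, 11) = 1352078. Through P₁: C(9, 4)·C(14, 7) = 432432. Through P₂: C(15, 9)·C(8, 2) = 140140. Since P₁ is strictly southwest of P₂, a monotone path through both must visit P₁ then P₂; paths through both = C(9, 4)·C(6, 5)·C(8, 2) = 21168. Avoid both = 1352078 − 432432 − 140140 + 21168 = 800674.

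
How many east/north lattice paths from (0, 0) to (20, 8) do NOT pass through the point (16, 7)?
Number of paths = 1882320

Total paths from (0, 0) to (20, 8): C(28, 20) = 3108105. Paths through (16, 7): (paths (0, 0) → (16, 7)) × (paths (16, 7) → (20, 8)) = C(23, 16) · C(5, 4) = 245157 · 5 = 1225785. Avoidance count = 3108105 − 1225785 = 1882320.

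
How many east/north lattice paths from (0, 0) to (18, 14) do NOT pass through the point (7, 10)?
Number of paths = 444889080

Total paths from (0, 0) to (18, 14): C(32, 18) = 471435600. Paths through (7, 10): (paths (0, 0) → (7, 10)) × (paths (7, 10) → (18, 14)) = C(17, 7) · C(15, 11) = 19448 · 1365 = 26546520. Avoidance count = 471435600 − 26546520 = 444889080.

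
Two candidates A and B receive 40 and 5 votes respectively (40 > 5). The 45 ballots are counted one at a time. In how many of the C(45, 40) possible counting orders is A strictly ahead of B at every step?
Strict-lead orderings = 950257

Total orderings of the 45 votes with 40 for A: C(45, 40) = 1221759. By the Bertrand ballot formula (Cycle Lemma / reflection principle), the number of orderings in which A is strictly ahead of B throughout is (p − q)/(p + q) · C(p + q, p) = (40 − 5)/(40 + 5) · 1221759 = 950257.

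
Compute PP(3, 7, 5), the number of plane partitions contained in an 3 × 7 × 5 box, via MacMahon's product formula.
PP(3, 7, 5) = 16195608

Evaluate the triple product over i = 1..3, j = 1..7, k = 1..5. The factors are (2/1) · (3/2) · (4/3) · (5/4) · (6/5) · (3/2) · (4/3) · (5/4) · … (105 factors total). The numerators and denominators telescope so the product is an integer; carrying out the multiplication exactly gives PP(3, 7, 5) = 16195608.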